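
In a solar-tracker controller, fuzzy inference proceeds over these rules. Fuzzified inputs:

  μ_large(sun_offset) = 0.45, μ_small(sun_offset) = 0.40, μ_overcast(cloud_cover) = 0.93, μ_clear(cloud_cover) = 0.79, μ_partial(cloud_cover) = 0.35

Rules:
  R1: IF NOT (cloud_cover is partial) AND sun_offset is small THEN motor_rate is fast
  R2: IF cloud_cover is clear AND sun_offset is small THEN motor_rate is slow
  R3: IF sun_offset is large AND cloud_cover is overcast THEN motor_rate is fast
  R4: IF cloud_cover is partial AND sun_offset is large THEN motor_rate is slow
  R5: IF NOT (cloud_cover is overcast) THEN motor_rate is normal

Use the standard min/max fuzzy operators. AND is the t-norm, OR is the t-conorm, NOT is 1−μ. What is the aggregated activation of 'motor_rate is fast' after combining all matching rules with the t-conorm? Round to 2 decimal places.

0.45

R1: ¬partial=1−0.35=0.65, small=0.40; AND[min(a, b)] → w = 0.40
R2: clear=0.79, small=0.40; AND[min(a, b)] → w = 0.40
R3: large=0.45, overcast=0.93; AND[min(a, b)] → w = 0.45
R4: partial=0.35, large=0.45; AND[min(a, b)] → w = 0.35
R5: ¬overcast=1−0.93=0.07 → w = 0.07
Rules with consequent 'fast': {R1, R3} → strengths 0.40, 0.45
Aggregate via t-conorm [max(a, b)]: 0.45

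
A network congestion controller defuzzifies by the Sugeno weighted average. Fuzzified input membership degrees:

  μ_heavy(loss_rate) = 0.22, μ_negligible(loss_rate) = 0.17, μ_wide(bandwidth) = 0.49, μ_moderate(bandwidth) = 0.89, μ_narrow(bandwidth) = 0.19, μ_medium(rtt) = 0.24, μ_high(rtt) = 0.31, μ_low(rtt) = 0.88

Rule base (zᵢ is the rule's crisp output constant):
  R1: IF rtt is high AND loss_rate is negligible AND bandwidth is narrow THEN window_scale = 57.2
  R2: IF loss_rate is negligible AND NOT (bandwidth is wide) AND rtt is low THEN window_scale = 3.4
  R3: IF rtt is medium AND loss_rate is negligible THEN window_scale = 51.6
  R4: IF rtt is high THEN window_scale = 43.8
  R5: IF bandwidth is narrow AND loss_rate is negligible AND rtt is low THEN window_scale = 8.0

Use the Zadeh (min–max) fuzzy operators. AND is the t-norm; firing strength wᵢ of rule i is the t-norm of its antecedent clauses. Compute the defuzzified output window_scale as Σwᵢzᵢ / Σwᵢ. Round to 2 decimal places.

R1 (z=57.2): high=0.31, negligible=0.17, narrow=0.19; AND[min(a, b)] → w = 0.17
R2 (z=3.4): negligible=0.17, ¬wide=1−0.49=0.51, low=0.88; AND[min(a, b)] → w = 0.17
R3 (z=51.6): medium=0.24, negligible=0.17; AND[min(a, b)] → w = 0.17
R4 (z=43.8): high=0.31 → w = 0.31
R5 (z=8.0): narrow=0.19, negligible=0.17, low=0.88; AND[min(a, b)] → w = 0.17
Weighted average = (0.17·57.2 + 0.17·3.4 + 0.17·51.6 + 0.31·43.8 + 0.17·8.0) / (0.17 + 0.17 + 0.17 + 0.31 + 0.17)
  = 34.0120 / 0.9900 = 34.36

34.36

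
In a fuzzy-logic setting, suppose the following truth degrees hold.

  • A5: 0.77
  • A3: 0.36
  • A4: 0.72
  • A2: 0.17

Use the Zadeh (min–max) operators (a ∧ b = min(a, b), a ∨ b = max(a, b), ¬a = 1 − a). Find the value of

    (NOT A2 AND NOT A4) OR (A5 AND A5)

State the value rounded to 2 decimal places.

NOT A2 = 1 − 0.17 = 0.83
NOT A4 = 1 − 0.72 = 0.28
NOT A2 AND NOT A4 = min(a, b) on (0.83, 0.28) = 0.28
A5 AND A5 = min(a, b) on (0.77, 0.77) = 0.77
(NOT A2 AND NOT A4) OR (A5 AND A5) = max(a, b) on (0.28, 0.77) = 0.77

0.77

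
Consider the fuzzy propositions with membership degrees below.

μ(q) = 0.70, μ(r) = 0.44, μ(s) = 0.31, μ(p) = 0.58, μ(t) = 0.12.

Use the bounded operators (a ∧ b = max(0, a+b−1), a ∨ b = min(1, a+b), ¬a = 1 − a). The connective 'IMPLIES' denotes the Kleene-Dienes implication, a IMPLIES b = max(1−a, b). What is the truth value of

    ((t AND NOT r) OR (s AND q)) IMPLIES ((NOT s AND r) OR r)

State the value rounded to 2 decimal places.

0.99

NOT r = 1 − 0.44 = 0.56
t AND NOT r = max(0, a+b−1) on (0.12, 0.56) = 0.00
s AND q = max(0, a+b−1) on (0.31, 0.70) = 0.01
(t AND NOT r) OR (s AND q) = min(1, a+b) on (0.00, 0.01) = 0.01
NOT s = 1 − 0.31 = 0.69
NOT s AND r = max(0, a+b−1) on (0.69, 0.44) = 0.13
(NOT s AND r) OR r = min(1, a+b) on (0.13, 0.44) = 0.57
((t AND NOT r) OR (s AND q)) IMPLIES ((NOT s AND r) OR r)  [Kleene-Dienes: max(1−a, b)] with a=0.01, b=0.57 → 0.99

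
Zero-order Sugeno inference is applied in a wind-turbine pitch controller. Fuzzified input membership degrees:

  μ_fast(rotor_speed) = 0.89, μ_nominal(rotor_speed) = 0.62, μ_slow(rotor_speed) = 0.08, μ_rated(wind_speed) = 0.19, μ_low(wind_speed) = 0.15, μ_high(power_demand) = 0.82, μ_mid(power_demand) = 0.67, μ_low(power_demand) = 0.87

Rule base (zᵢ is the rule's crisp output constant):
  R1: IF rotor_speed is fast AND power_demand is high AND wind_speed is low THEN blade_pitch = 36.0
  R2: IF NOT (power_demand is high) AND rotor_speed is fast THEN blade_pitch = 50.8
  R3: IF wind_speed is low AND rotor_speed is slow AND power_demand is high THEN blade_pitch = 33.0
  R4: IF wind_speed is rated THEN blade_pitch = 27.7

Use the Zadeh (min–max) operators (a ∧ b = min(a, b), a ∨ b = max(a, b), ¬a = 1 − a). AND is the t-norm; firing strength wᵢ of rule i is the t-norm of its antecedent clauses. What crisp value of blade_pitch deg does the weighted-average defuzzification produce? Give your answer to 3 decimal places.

R1 (z=36.0): fast=0.89, high=0.82, low=0.15; AND[min(a, b)] → w = 0.15
R2 (z=50.8): ¬high=1−0.82=0.18, fast=0.89; AND[min(a, b)] → w = 0.18
R3 (z=33.0): low=0.15, slow=0.08, high=0.82; AND[min(a, b)] → w = 0.08
R4 (z=27.7): rated=0.19 → w = 0.19
Weighted average = (0.15·36.0 + 0.18·50.8 + 0.08·33.0 + 0.19·27.7) / (0.15 + 0.18 + 0.08 + 0.19)
  = 22.4470 / 0.6000 = 37.412

37.412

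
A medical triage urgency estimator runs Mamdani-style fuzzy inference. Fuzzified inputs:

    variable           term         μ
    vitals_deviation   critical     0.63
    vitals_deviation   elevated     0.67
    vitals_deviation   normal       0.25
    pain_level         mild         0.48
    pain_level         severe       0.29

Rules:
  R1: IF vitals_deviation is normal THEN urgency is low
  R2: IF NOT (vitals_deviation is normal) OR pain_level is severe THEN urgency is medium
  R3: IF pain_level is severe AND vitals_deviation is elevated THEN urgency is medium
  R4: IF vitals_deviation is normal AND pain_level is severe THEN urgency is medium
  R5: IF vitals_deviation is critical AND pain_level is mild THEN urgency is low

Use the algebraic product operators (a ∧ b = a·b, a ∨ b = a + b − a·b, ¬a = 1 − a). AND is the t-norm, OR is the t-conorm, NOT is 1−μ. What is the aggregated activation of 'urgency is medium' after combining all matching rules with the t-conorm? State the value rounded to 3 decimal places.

R1: normal=0.25 → w = 0.2500
R2: ¬normal=1−0.25=0.75, severe=0.29; OR[a + b − a·b] → w = 0.8225
R3: severe=0.29, elevated=0.67; AND[a·b] → w = 0.1943
R4: normal=0.25, severe=0.29; AND[a·b] → w = 0.0725
R5: critical=0.63, mild=0.48; AND[a·b] → w = 0.3024
Rules with consequent 'medium': {R2, R3, R4} → strengths 0.8225, 0.1943, 0.0725
Aggregate via t-conorm [a + b − a·b]: 0.8674

0.867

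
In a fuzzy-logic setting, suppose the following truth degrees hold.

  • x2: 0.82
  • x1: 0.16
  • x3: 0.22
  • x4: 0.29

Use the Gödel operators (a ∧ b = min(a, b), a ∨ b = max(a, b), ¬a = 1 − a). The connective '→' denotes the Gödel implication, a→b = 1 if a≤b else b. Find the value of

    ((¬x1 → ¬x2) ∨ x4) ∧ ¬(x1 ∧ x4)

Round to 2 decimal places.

0.29

¬x1 = 1 − 0.16 = 0.84
¬x2 = 1 − 0.82 = 0.18
¬x1 → ¬x2  [Gödel: 1 if a≤b else b] with a=0.84, b=0.18 → 0.18
(¬x1 → ¬x2) ∨ x4 = max(a, b) on (0.18, 0.29) = 0.29
x1 ∧ x4 = min(a, b) on (0.16, 0.29) = 0.16
¬(x1 ∧ x4) = 1 − 0.16 = 0.84
((¬x1 → ¬x2) ∨ x4) ∧ ¬(x1 ∧ x4) = min(a, b) on (0.29, 0.84) = 0.29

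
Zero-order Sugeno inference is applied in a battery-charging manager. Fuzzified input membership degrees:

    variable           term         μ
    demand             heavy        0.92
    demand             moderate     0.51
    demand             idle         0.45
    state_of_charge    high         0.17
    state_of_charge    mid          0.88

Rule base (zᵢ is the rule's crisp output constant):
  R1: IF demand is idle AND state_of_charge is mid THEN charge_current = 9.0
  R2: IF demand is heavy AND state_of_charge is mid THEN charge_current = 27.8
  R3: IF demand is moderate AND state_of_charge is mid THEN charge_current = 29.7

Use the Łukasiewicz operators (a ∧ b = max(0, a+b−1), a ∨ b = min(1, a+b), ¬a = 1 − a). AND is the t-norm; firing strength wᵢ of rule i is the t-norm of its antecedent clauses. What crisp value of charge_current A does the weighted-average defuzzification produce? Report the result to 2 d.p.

R1 (z=9.0): idle=0.45, mid=0.88; AND[max(0, a+b−1)] → w = 0.33
R2 (z=27.8): heavy=0.92, mid=0.88; AND[max(0, a+b−1)] → w = 0.80
R3 (z=29.7): moderate=0.51, mid=0.88; AND[max(0, a+b−1)] → w = 0.39
Weighted average = (0.33·9.0 + 0.80·27.8 + 0.39·29.7) / (0.33 + 0.80 + 0.39)
  = 36.7930 / 1.5200 = 24.21

24.21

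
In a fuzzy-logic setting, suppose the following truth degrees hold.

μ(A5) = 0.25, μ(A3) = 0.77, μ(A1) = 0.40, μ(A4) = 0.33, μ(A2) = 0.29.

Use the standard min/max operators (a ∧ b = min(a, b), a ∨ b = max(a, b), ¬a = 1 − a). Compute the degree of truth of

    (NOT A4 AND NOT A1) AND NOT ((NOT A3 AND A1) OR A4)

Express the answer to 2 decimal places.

0.60

NOT A4 = 1 − 0.33 = 0.67
NOT A1 = 1 − 0.40 = 0.60
NOT A4 AND NOT A1 = min(a, b) on (0.67, 0.60) = 0.60
NOT A3 = 1 − 0.77 = 0.23
NOT A3 AND A1 = min(a, b) on (0.23, 0.40) = 0.23
(NOT A3 AND A1) OR A4 = max(a, b) on (0.23, 0.33) = 0.33
NOT ((NOT A3 AND A1) OR A4) = 1 − 0.33 = 0.67
(NOT A4 AND NOT A1) AND NOT ((NOT A3 AND A1) OR A4) = min(a, b) on (0.60, 0.67) = 0.60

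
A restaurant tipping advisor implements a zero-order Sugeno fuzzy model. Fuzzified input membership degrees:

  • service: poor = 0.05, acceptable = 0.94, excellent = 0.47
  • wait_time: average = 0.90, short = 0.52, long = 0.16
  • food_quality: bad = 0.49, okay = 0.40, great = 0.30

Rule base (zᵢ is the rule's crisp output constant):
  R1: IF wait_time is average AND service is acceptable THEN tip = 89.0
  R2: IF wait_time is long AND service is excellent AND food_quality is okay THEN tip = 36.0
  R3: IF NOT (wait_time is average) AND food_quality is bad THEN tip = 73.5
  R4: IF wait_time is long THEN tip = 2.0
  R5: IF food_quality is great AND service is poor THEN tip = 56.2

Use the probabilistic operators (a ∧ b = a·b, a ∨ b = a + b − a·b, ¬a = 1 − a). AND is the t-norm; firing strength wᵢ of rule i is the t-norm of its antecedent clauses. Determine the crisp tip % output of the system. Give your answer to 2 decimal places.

73.76

R1 (z=89.0): average=0.90, acceptable=0.94; AND[a·b] → w = 0.8460
R2 (z=36.0): long=0.16, excellent=0.47, okay=0.40; AND[a·b] → w = 0.0301
R3 (z=73.5): ¬average=1−0.90=0.10, bad=0.49; AND[a·b] → w = 0.0490
R4 (z=2.0): long=0.16 → w = 0.1600
R5 (z=56.2): great=0.30, poor=0.05; AND[a·b] → w = 0.0150
Weighted average = (0.8460·89.0 + 0.0301·36.0 + 0.0490·73.5 + 0.1600·2.0 + 0.0150·56.2) / (0.8460 + 0.0301 + 0.0490 + 0.1600 + 0.0150)
  = 81.1414 / 1.1001 = 73.76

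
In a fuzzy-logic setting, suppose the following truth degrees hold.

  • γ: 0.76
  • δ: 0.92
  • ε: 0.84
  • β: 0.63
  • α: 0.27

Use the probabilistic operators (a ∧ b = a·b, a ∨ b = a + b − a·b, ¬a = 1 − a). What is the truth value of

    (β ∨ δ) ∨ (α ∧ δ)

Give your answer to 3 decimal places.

0.978

β ∨ δ = a + b − a·b on (0.6300, 0.9200) = 0.9704
α ∧ δ = a·b on (0.2700, 0.9200) = 0.2484
(β ∨ δ) ∨ (α ∧ δ) = a + b − a·b on (0.9704, 0.2484) = 0.9778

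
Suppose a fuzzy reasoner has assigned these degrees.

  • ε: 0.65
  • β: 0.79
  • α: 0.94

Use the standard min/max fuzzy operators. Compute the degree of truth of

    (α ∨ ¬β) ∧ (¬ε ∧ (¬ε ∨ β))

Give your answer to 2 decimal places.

¬β = 1 − 0.79 = 0.21
α ∨ ¬β = max(a, b) on (0.94, 0.21) = 0.94
¬ε = 1 − 0.65 = 0.35
¬ε = 1 − 0.65 = 0.35
¬ε ∨ β = max(a, b) on (0.35, 0.79) = 0.79
¬ε ∧ (¬ε ∨ β) = min(a, b) on (0.35, 0.79) = 0.35
(α ∨ ¬β) ∧ (¬ε ∧ (¬ε ∨ β)) = min(a, b) on (0.94, 0.35) = 0.35

0.35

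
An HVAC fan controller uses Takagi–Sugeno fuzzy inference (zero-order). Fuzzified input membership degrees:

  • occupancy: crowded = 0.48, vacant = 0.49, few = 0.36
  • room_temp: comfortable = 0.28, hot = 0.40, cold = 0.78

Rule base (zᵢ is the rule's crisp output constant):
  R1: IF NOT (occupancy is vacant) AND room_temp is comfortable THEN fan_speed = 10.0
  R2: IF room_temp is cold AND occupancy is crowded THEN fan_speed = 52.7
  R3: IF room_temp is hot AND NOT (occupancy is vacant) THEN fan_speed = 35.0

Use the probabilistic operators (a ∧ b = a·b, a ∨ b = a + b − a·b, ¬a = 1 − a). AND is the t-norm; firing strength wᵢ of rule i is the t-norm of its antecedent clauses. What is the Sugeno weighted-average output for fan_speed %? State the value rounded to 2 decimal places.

R1 (z=10.0): ¬vacant=1−0.49=0.51, comfortable=0.28; AND[a·b] → w = 0.1428
R2 (z=52.7): cold=0.78, crowded=0.48; AND[a·b] → w = 0.3744
R3 (z=35.0): hot=0.40, ¬vacant=1−0.49=0.51; AND[a·b] → w = 0.2040
Weighted average = (0.1428·10.0 + 0.3744·52.7 + 0.2040·35.0) / (0.1428 + 0.3744 + 0.2040)
  = 28.2989 / 0.7212 = 39.24

39.24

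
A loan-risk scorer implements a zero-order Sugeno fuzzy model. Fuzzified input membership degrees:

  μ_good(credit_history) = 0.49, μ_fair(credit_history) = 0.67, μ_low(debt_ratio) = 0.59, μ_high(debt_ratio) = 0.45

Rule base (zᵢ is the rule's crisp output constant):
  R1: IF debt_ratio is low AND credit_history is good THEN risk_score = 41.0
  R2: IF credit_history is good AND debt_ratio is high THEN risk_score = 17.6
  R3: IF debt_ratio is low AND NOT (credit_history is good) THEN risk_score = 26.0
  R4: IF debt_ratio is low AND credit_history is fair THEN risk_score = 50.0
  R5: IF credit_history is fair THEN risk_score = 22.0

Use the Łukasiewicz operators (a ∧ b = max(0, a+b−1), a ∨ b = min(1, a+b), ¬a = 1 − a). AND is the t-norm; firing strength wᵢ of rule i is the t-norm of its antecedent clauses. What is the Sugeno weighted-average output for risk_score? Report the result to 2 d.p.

R1 (z=41.0): low=0.59, good=0.49; AND[max(0, a+b−1)] → w = 0.08
R2 (z=17.6): good=0.49, high=0.45; AND[max(0, a+b−1)] → w = 0.00
R3 (z=26.0): low=0.59, ¬good=1−0.49=0.51; AND[max(0, a+b−1)] → w = 0.10
R4 (z=50.0): low=0.59, fair=0.67; AND[max(0, a+b−1)] → w = 0.26
R5 (z=22.0): fair=0.67 → w = 0.67
Weighted average = (0.08·41.0 + 0.00·17.6 + 0.10·26.0 + 0.26·50.0 + 0.67·22.0) / (0.08 + 0.00 + 0.10 + 0.26 + 0.67)
  = 33.6200 / 1.1100 = 30.29

30.29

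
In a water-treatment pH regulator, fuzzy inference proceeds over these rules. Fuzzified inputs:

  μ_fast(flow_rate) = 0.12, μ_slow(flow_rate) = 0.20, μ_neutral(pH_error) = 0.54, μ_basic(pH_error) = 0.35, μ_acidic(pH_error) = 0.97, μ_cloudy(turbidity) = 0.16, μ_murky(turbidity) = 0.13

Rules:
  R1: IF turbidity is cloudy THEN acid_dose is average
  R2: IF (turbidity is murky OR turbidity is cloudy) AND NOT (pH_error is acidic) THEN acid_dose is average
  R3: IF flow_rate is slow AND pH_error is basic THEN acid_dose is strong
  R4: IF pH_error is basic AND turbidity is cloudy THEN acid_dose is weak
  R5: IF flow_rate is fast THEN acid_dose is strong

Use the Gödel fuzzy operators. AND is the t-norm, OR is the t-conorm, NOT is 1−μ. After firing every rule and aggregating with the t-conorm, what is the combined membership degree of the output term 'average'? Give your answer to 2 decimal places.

R1: cloudy=0.16 → w = 0.16
R2: (murky=0.13 OR cloudy=0.16) = 0.16; AND[min(a, b)] with ¬acidic=1−0.97=0.03 → w = 0.03
R3: slow=0.20, basic=0.35; AND[min(a, b)] → w = 0.20
R4: basic=0.35, cloudy=0.16; AND[min(a, b)] → w = 0.16
R5: fast=0.12 → w = 0.12
Rules with consequent 'average': {R1, R2} → strengths 0.16, 0.03
Aggregate via t-conorm [max(a, b)]: 0.16

0.16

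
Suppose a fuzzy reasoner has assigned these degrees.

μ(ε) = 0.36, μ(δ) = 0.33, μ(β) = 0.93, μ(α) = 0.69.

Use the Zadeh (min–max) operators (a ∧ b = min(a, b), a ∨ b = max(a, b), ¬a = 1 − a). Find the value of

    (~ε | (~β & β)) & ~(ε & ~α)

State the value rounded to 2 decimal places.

~ε = 1 − 0.36 = 0.64
~β = 1 − 0.93 = 0.07
~β & β = min(a, b) on (0.07, 0.93) = 0.07
~ε | (~β & β) = max(a, b) on (0.64, 0.07) = 0.64
~α = 1 − 0.69 = 0.31
ε & ~α = min(a, b) on (0.36, 0.31) = 0.31
~(ε & ~α) = 1 − 0.31 = 0.69
(~ε | (~β & β)) & ~(ε & ~α) = min(a, b) on (0.64, 0.69) = 0.64

0.64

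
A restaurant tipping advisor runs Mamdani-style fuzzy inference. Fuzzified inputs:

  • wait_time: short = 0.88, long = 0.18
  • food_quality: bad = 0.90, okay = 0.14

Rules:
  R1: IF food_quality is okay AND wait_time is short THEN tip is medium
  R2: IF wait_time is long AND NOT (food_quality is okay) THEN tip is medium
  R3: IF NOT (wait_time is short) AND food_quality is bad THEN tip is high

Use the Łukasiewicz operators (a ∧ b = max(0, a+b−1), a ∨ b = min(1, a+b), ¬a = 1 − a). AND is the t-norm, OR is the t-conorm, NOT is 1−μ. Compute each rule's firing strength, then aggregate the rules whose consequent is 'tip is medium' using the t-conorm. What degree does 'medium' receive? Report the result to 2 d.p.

0.06

R1: okay=0.14, short=0.88; AND[max(0, a+b−1)] → w = 0.02
R2: long=0.18, ¬okay=1−0.14=0.86; AND[max(0, a+b−1)] → w = 0.04
R3: ¬short=1−0.88=0.12, bad=0.90; AND[max(0, a+b−1)] → w = 0.02
Rules with consequent 'medium': {R1, R2} → strengths 0.02, 0.04
Aggregate via t-conorm [min(1, a+b)]: 0.06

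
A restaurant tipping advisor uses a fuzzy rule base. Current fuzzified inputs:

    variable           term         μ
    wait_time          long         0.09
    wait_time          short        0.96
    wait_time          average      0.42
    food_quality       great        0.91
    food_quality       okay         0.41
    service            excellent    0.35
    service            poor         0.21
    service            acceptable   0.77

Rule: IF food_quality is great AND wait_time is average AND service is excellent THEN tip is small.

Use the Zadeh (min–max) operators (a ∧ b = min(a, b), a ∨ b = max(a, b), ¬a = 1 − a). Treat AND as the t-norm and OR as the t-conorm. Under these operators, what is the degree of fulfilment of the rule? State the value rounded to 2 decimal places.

firing strength: great=0.91, average=0.42, excellent=0.35; AND[min(a, b)] → w = 0.35

0.35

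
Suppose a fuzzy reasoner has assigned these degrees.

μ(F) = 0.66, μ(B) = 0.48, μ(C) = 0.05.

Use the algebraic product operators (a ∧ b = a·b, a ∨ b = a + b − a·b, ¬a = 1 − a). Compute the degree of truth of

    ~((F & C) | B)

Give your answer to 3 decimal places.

F & C = a·b on (0.6600, 0.0500) = 0.0330
(F & C) | B = a + b − a·b on (0.0330, 0.4800) = 0.4972
~((F & C) | B) = 1 − 0.4972 = 0.5028

0.503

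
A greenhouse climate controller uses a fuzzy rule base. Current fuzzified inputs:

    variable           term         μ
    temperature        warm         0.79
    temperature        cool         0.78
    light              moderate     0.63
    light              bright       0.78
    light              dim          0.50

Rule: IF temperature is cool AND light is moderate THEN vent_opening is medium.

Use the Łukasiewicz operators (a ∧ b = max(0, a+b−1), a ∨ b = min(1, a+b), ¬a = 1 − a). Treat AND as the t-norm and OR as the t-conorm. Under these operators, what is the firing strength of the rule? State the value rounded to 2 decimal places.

0.41

firing strength: cool=0.78, moderate=0.63; AND[max(0, a+b−1)] → w = 0.41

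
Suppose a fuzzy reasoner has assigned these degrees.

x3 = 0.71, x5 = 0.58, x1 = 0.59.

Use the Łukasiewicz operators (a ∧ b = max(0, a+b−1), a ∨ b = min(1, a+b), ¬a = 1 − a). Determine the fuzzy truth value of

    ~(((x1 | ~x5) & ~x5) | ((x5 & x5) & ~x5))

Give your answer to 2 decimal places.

~x5 = 1 − 0.58 = 0.42
x1 | ~x5 = min(1, a+b) on (0.59, 0.42) = 1.00
~x5 = 1 − 0.58 = 0.42
(x1 | ~x5) & ~x5 = max(0, a+b−1) on (1.00, 0.42) = 0.42
x5 & x5 = max(0, a+b−1) on (0.58, 0.58) = 0.16
~x5 = 1 − 0.58 = 0.42
(x5 & x5) & ~x5 = max(0, a+b−1) on (0.16, 0.42) = 0.00
((x1 | ~x5) & ~x5) | ((x5 & x5) & ~x5) = min(1, a+b) on (0.42, 0.00) = 0.42
~(((x1 | ~x5) & ~x5) | ((x5 & x5) & ~x5)) = 1 − 0.42 = 0.58

0.58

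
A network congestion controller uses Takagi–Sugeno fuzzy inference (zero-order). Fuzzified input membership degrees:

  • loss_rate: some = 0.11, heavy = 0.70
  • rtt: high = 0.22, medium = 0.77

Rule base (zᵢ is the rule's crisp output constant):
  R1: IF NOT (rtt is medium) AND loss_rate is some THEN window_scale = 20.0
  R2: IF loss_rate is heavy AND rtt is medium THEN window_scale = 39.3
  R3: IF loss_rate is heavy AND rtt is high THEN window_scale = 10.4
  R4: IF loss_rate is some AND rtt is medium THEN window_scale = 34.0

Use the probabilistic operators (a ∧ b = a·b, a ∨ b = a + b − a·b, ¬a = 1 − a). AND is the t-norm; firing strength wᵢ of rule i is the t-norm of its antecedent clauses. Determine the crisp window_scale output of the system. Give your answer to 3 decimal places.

R1 (z=20.0): ¬medium=1−0.77=0.23, some=0.11; AND[a·b] → w = 0.0253
R2 (z=39.3): heavy=0.70, medium=0.77; AND[a·b] → w = 0.5390
R3 (z=10.4): heavy=0.70, high=0.22; AND[a·b] → w = 0.1540
R4 (z=34.0): some=0.11, medium=0.77; AND[a·b] → w = 0.0847
Weighted average = (0.0253·20.0 + 0.5390·39.3 + 0.1540·10.4 + 0.0847·34.0) / (0.0253 + 0.5390 + 0.1540 + 0.0847)
  = 26.1701 / 0.8030 = 32.590

32.590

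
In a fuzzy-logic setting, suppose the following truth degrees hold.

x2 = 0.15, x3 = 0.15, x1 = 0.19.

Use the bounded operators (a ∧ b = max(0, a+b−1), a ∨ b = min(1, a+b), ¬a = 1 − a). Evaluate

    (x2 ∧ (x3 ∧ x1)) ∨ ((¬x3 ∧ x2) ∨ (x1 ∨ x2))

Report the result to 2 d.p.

x3 ∧ x1 = max(0, a+b−1) on (0.15, 0.19) = 0.00
x2 ∧ (x3 ∧ x1) = max(0, a+b−1) on (0.15, 0.00) = 0.00
¬x3 = 1 − 0.15 = 0.85
¬x3 ∧ x2 = max(0, a+b−1) on (0.85, 0.15) = 0.00
x1 ∨ x2 = min(1, a+b) on (0.19, 0.15) = 0.34
(¬x3 ∧ x2) ∨ (x1 ∨ x2) = min(1, a+b) on (0.00, 0.34) = 0.34
(x2 ∧ (x3 ∧ x1)) ∨ ((¬x3 ∧ x2) ∨ (x1 ∨ x2)) = min(1, a+b) on (0.00, 0.34) = 0.34

0.34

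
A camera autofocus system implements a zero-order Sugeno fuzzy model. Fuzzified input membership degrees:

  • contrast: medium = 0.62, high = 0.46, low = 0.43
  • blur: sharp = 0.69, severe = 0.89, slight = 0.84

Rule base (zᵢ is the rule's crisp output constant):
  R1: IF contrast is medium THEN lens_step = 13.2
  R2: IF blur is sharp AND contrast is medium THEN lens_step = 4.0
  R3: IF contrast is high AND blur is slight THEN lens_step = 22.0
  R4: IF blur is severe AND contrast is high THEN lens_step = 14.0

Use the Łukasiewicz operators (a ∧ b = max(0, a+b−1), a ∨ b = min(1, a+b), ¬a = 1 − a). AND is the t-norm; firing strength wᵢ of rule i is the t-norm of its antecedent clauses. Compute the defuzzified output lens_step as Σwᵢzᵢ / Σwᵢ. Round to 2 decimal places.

13.24

R1 (z=13.2): medium=0.62 → w = 0.62
R2 (z=4.0): sharp=0.69, medium=0.62; AND[max(0, a+b−1)] → w = 0.31
R3 (z=22.0): high=0.46, slight=0.84; AND[max(0, a+b−1)] → w = 0.30
R4 (z=14.0): severe=0.89, high=0.46; AND[max(0, a+b−1)] → w = 0.35
Weighted average = (0.62·13.2 + 0.31·4.0 + 0.30·22.0 + 0.35·14.0) / (0.62 + 0.31 + 0.30 + 0.35)
  = 20.9240 / 1.5800 = 13.24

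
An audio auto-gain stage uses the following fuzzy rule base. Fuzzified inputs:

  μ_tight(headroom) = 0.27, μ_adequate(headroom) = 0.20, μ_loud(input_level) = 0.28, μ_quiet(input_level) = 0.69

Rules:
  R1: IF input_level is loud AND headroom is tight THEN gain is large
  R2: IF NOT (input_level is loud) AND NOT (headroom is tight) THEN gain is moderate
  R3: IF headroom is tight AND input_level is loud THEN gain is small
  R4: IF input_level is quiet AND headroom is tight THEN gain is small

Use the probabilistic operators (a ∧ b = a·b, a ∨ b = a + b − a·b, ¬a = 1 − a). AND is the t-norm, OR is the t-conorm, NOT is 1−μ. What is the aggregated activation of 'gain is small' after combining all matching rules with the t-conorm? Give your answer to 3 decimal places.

0.248

R1: loud=0.28, tight=0.27; AND[a·b] → w = 0.0756
R2: ¬loud=1−0.28=0.72, ¬tight=1−0.27=0.73; AND[a·b] → w = 0.5256
R3: tight=0.27, loud=0.28; AND[a·b] → w = 0.0756
R4: quiet=0.69, tight=0.27; AND[a·b] → w = 0.1863
Rules with consequent 'small': {R3, R4} → strengths 0.0756, 0.1863
Aggregate via t-conorm [a + b − a·b]: 0.2478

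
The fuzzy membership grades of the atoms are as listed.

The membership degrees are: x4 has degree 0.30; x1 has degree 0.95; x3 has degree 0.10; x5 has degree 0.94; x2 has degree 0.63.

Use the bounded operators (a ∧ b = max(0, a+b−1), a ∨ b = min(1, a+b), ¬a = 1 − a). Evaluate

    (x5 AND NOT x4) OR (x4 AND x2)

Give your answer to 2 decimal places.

NOT x4 = 1 − 0.30 = 0.70
x5 AND NOT x4 = max(0, a+b−1) on (0.94, 0.70) = 0.64
x4 AND x2 = max(0, a+b−1) on (0.30, 0.63) = 0.00
(x5 AND NOT x4) OR (x4 AND x2) = min(1, a+b) on (0.64, 0.00) = 0.64

0.64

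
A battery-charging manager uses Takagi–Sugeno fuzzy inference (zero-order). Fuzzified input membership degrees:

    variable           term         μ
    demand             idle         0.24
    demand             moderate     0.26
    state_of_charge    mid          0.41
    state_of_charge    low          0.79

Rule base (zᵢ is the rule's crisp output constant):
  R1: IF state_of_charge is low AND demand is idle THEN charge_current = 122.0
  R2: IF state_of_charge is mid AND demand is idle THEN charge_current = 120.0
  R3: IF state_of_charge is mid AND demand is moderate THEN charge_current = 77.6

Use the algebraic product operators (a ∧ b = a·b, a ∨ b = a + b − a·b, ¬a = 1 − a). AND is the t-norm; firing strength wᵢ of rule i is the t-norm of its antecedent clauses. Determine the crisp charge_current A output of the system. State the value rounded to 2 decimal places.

109.51

R1 (z=122.0): low=0.79, idle=0.24; AND[a·b] → w = 0.1896
R2 (z=120.0): mid=0.41, idle=0.24; AND[a·b] → w = 0.0984
R3 (z=77.6): mid=0.41, moderate=0.26; AND[a·b] → w = 0.1066
Weighted average = (0.1896·122.0 + 0.0984·120.0 + 0.1066·77.6) / (0.1896 + 0.0984 + 0.1066)
  = 43.2114 / 0.3946 = 109.51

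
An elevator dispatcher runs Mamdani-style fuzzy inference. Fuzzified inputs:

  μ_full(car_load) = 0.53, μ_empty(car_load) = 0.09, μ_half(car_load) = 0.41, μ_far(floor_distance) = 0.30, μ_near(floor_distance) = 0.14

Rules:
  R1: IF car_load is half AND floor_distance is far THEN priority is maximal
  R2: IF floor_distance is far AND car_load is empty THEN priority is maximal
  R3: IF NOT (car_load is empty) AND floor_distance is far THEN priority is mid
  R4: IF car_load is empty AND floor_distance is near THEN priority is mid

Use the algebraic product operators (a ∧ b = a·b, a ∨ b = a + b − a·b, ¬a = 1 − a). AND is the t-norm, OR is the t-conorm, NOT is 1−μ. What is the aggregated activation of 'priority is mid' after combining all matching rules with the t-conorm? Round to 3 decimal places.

R1: half=0.41, far=0.30; AND[a·b] → w = 0.1230
R2: far=0.30, empty=0.09; AND[a·b] → w = 0.0270
R3: ¬empty=1−0.09=0.91, far=0.30; AND[a·b] → w = 0.2730
R4: empty=0.09, near=0.14; AND[a·b] → w = 0.0126
Rules with consequent 'mid': {R3, R4} → strengths 0.2730, 0.0126
Aggregate via t-conorm [a + b − a·b]: 0.2822

0.282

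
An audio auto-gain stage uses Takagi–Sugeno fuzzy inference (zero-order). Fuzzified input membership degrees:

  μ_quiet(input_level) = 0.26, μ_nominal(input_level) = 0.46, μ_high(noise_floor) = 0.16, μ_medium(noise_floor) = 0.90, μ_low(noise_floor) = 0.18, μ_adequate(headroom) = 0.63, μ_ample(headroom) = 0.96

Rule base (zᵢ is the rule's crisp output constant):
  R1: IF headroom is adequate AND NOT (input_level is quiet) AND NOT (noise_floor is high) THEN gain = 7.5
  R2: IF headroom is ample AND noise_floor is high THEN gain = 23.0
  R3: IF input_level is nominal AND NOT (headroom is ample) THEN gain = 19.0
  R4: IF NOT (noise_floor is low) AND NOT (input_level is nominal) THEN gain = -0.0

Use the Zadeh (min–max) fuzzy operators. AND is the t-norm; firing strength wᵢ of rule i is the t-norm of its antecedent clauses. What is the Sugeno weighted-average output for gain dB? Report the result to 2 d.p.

6.69

R1 (z=7.5): adequate=0.63, ¬quiet=1−0.26=0.74, ¬high=1−0.16=0.84; AND[min(a, b)] → w = 0.63
R2 (z=23.0): ample=0.96, high=0.16; AND[min(a, b)] → w = 0.16
R3 (z=19.0): nominal=0.46, ¬ample=1−0.96=0.04; AND[min(a, b)] → w = 0.04
R4 (z=-0.0): ¬low=1−0.18=0.82, ¬nominal=1−0.46=0.54; AND[min(a, b)] → w = 0.54
Weighted average = (0.63·7.5 + 0.16·23.0 + 0.04·19.0 + 0.54·-0.0) / (0.63 + 0.16 + 0.04 + 0.54)
  = 9.1650 / 1.3700 = 6.69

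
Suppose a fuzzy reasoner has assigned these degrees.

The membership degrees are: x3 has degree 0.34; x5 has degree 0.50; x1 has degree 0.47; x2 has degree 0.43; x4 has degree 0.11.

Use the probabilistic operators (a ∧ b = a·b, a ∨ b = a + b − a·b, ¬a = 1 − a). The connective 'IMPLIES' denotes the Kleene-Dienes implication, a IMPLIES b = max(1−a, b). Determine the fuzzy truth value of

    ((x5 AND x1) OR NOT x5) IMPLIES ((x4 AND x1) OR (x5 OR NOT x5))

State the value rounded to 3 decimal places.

0.763

x5 AND x1 = a·b on (0.5000, 0.4700) = 0.2350
NOT x5 = 1 − 0.5000 = 0.5000
(x5 AND x1) OR NOT x5 = a + b − a·b on (0.2350, 0.5000) = 0.6175
x4 AND x1 = a·b on (0.1100, 0.4700) = 0.0517
NOT x5 = 1 − 0.5000 = 0.5000
x5 OR NOT x5 = a + b − a·b on (0.5000, 0.5000) = 0.7500
(x4 AND x1) OR (x5 OR NOT x5) = a + b − a·b on (0.0517, 0.7500) = 0.7629
((x5 AND x1) OR NOT x5) IMPLIES ((x4 AND x1) OR (x5 OR NOT x5))  [Kleene-Dienes: max(1−a, b)] with a=0.6175, b=0.7629 → 0.7629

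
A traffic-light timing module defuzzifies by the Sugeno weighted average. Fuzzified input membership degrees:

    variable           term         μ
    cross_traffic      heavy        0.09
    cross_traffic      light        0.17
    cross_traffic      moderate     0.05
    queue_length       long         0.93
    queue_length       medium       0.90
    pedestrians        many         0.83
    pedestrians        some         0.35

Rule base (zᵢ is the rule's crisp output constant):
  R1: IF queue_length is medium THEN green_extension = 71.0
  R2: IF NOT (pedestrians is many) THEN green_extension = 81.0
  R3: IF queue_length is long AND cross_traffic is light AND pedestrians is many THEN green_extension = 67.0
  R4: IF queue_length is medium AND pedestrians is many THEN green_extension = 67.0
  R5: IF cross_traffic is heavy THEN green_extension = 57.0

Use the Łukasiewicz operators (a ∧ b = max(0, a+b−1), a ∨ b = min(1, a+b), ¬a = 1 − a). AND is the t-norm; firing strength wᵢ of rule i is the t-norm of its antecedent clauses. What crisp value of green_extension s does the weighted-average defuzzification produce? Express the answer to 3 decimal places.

69.688

R1 (z=71.0): medium=0.90 → w = 0.90
R2 (z=81.0): ¬many=1−0.83=0.17 → w = 0.17
R3 (z=67.0): long=0.93, light=0.17, many=0.83; AND[max(0, a+b−1)] → w = 0.00
R4 (z=67.0): medium=0.90, many=0.83; AND[max(0, a+b−1)] → w = 0.73
R5 (z=57.0): heavy=0.09 → w = 0.09
Weighted average = (0.90·71.0 + 0.17·81.0 + 0.00·67.0 + 0.73·67.0 + 0.09·57.0) / (0.90 + 0.17 + 0.00 + 0.73 + 0.09)
  = 131.7100 / 1.8900 = 69.688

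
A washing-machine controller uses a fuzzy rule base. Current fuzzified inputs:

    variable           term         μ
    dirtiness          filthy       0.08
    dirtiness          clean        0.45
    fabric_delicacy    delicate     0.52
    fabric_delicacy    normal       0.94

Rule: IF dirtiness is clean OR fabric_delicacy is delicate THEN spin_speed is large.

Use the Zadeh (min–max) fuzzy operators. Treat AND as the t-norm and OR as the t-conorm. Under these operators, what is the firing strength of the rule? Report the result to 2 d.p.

0.52

firing strength: clean=0.45, delicate=0.52; OR[max(a, b)] → w = 0.52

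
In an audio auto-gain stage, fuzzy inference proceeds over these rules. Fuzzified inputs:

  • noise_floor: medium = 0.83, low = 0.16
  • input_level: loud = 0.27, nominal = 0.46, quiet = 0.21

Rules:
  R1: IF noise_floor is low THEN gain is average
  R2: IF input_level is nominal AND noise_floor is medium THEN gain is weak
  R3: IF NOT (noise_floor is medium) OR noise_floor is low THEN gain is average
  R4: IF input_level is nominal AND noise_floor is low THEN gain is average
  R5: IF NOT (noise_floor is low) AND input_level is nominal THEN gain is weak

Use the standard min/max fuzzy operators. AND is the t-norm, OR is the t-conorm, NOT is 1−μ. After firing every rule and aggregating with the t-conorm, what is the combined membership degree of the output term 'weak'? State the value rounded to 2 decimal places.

0.46

R1: low=0.16 → w = 0.16
R2: nominal=0.46, medium=0.83; AND[min(a, b)] → w = 0.46
R3: ¬medium=1−0.83=0.17, low=0.16; OR[max(a, b)] → w = 0.17
R4: nominal=0.46, low=0.16; AND[min(a, b)] → w = 0.16
R5: ¬low=1−0.16=0.84, nominal=0.46; AND[min(a, b)] → w = 0.46
Rules with consequent 'weak': {R2, R5} → strengths 0.46, 0.46
Aggregate via t-conorm [max(a, b)]: 0.46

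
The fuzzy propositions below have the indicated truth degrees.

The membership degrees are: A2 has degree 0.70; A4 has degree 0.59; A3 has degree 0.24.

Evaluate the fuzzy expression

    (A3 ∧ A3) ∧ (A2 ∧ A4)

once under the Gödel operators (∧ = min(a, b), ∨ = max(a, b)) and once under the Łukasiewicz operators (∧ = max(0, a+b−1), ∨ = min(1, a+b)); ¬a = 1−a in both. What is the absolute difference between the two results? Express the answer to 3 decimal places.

Under Gödel:
  A3 ∧ A3 = min(a, b) on (0.24, 0.24) = 0.24
  A2 ∧ A4 = min(a, b) on (0.70, 0.59) = 0.59
  (A3 ∧ A3) ∧ (A2 ∧ A4) = min(a, b) on (0.24, 0.59) = 0.24
  → value = 0.2400
Under Łukasiewicz:
  A3 ∧ A3 = max(0, a+b−1) on (0.24, 0.24) = 0.00
  A2 ∧ A4 = max(0, a+b−1) on (0.70, 0.59) = 0.29
  (A3 ∧ A3) ∧ (A2 ∧ A4) = max(0, a+b−1) on (0.00, 0.29) = 0.00
  → value = 0.0000
|0.2400 − 0.0000| = 0.240

0.240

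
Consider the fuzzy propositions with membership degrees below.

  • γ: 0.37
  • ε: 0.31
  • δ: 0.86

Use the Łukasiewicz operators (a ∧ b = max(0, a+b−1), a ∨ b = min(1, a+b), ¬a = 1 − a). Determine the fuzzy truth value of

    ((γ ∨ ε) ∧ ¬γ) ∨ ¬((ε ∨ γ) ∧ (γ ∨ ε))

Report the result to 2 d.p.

0.95

γ ∨ ε = min(1, a+b) on (0.37, 0.31) = 0.68
¬γ = 1 − 0.37 = 0.63
(γ ∨ ε) ∧ ¬γ = max(0, a+b−1) on (0.68, 0.63) = 0.31
ε ∨ γ = min(1, a+b) on (0.31, 0.37) = 0.68
γ ∨ ε = min(1, a+b) on (0.37, 0.31) = 0.68
(ε ∨ γ) ∧ (γ ∨ ε) = max(0, a+b−1) on (0.68, 0.68) = 0.36
¬((ε ∨ γ) ∧ (γ ∨ ε)) = 1 − 0.36 = 0.64
((γ ∨ ε) ∧ ¬γ) ∨ ¬((ε ∨ γ) ∧ (γ ∨ ε)) = min(1, a+b) on (0.31, 0.64) = 0.95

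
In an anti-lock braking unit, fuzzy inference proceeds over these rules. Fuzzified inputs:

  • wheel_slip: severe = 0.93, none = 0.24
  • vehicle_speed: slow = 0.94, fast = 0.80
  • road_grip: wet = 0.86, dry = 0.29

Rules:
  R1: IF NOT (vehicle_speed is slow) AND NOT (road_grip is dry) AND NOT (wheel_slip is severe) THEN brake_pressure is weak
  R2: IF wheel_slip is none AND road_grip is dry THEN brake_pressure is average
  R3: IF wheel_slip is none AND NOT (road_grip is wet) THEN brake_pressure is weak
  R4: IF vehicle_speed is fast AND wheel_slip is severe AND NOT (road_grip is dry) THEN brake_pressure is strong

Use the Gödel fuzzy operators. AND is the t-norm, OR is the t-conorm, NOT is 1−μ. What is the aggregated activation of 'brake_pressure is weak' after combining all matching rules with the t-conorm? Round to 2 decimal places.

R1: ¬slow=1−0.94=0.06, ¬dry=1−0.29=0.71, ¬severe=1−0.93=0.07; AND[min(a, b)] → w = 0.06
R2: none=0.24, dry=0.29; AND[min(a, b)] → w = 0.24
R3: none=0.24, ¬wet=1−0.86=0.14; AND[min(a, b)] → w = 0.14
R4: fast=0.80, severe=0.93, ¬dry=1−0.29=0.71; AND[min(a, b)] → w = 0.71
Rules with consequent 'weak': {R1, R3} → strengths 0.06, 0.14
Aggregate via t-conorm [max(a, b)]: 0.14

0.14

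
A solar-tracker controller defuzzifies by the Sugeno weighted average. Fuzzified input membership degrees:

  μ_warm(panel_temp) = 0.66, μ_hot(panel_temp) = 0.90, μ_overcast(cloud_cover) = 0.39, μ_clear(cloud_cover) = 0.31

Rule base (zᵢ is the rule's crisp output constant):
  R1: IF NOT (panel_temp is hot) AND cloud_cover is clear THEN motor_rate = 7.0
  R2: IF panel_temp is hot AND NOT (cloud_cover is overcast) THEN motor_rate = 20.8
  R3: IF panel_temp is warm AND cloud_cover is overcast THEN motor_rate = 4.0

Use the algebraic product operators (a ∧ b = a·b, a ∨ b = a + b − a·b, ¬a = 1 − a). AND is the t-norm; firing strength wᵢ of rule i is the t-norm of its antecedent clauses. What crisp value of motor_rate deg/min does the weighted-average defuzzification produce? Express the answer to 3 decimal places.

15.125

R1 (z=7.0): ¬hot=1−0.90=0.10, clear=0.31; AND[a·b] → w = 0.0310
R2 (z=20.8): hot=0.90, ¬overcast=1−0.39=0.61; AND[a·b] → w = 0.5490
R3 (z=4.0): warm=0.66, overcast=0.39; AND[a·b] → w = 0.2574
Weighted average = (0.0310·7.0 + 0.5490·20.8 + 0.2574·4.0) / (0.0310 + 0.5490 + 0.2574)
  = 12.6658 / 0.8374 = 15.125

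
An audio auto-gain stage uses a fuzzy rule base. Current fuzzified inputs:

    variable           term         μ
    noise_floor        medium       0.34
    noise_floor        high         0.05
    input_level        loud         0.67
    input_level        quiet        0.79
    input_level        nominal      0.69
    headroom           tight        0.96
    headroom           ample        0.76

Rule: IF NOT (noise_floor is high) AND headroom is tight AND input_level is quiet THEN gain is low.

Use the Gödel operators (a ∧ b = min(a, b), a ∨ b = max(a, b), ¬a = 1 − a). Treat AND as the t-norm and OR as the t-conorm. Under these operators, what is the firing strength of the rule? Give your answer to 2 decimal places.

0.79

firing strength: ¬high=1−0.05=0.95, tight=0.96, quiet=0.79; AND[min(a, b)] → w = 0.79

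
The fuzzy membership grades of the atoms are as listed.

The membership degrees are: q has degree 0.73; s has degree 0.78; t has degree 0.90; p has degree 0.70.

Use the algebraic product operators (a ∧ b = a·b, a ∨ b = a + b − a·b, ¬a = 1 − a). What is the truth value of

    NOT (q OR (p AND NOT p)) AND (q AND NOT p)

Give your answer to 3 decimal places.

0.047

NOT p = 1 − 0.7000 = 0.3000
p AND NOT p = a·b on (0.7000, 0.3000) = 0.2100
q OR (p AND NOT p) = a + b − a·b on (0.7300, 0.2100) = 0.7867
NOT (q OR (p AND NOT p)) = 1 − 0.7867 = 0.2133
NOT p = 1 − 0.7000 = 0.3000
q AND NOT p = a·b on (0.7300, 0.3000) = 0.2190
NOT (q OR (p AND NOT p)) AND (q AND NOT p) = a·b on (0.2133, 0.2190) = 0.0467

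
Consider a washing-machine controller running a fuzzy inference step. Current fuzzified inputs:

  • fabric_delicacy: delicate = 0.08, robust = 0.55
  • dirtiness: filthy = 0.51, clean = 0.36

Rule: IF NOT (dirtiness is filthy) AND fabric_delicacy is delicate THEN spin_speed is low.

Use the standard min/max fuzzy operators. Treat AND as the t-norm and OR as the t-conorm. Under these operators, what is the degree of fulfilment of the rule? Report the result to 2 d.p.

0.08

firing strength: ¬filthy=1−0.51=0.49, delicate=0.08; AND[min(a, b)] → w = 0.08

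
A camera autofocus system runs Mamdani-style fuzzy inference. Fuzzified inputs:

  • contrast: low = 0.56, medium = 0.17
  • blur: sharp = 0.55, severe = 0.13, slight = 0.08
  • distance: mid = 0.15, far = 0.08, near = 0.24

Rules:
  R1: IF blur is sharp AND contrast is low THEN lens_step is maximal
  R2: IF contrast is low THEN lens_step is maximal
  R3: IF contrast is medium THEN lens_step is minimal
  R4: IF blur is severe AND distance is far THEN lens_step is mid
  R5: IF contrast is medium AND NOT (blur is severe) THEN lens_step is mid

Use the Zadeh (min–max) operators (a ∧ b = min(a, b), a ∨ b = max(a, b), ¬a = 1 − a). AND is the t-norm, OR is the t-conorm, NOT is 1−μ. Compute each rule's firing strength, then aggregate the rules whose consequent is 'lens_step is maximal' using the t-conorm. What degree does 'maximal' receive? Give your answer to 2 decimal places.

0.56

R1: sharp=0.55, low=0.56; AND[min(a, b)] → w = 0.55
R2: low=0.56 → w = 0.56
R3: medium=0.17 → w = 0.17
R4: severe=0.13, far=0.08; AND[min(a, b)] → w = 0.08
R5: medium=0.17, ¬severe=1−0.13=0.87; AND[min(a, b)] → w = 0.17
Rules with consequent 'maximal': {R1, R2} → strengths 0.55, 0.56
Aggregate via t-conorm [max(a, b)]: 0.56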